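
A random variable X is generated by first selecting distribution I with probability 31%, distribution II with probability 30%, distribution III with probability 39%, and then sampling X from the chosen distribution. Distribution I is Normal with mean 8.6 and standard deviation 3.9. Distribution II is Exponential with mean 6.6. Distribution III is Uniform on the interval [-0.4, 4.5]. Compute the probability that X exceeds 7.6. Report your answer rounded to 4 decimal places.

0.2812

Conditional on each component, P(X > 7.6): I: 0.601183; II: 0.316157; III: 0.
By total probability, P(X > 7.6) = 0.31·0.601183 + 0.3·0.316157 + 0.39·0 = 0.281214.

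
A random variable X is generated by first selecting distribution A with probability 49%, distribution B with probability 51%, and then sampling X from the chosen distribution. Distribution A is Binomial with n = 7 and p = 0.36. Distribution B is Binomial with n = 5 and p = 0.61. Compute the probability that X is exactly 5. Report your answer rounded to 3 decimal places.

Conditional on each component, P(X = 5): A: 0.0520106; B: 0.0844596.
By total probability, P(X = 5) = 0.49·0.0520106 + 0.51·0.0844596 = 0.0685596.

0.069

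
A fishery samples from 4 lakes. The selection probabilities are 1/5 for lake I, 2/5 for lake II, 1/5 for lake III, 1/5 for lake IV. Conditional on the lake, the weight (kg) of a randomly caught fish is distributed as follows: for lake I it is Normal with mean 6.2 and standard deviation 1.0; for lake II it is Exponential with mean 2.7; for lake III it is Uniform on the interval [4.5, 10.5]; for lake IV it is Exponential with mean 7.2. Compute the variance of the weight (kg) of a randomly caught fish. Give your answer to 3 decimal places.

18.638

Per component, I: μ=6.2, E[X²]=39.44; II: μ=2.7, E[X²]=14.58; III: μ=7.5, E[X²]=59.25; IV: μ=7.2, E[X²]=103.68.
E[X] = 0.2·6.2 + 0.4·2.7 + 0.2·7.5 + 0.2·7.2 = 5.26.
E[X²] = 0.2·39.44 + 0.4·14.58 + 0.2·59.25 + 0.2·103.68 = 46.306.
Var(X) = E[X²] − (E[X])² = 46.306 − 27.6676 = 18.6384.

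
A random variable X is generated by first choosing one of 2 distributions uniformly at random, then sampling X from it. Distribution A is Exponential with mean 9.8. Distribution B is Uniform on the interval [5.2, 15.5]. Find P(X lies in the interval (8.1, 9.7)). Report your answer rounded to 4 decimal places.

0.1106

Conditional on each component, P(8.1 < X < 9.7): A: 0.0659122; B: 0.15534.
By total probability, P(8.1 < X < 9.7) = 0.5·0.0659122 + 0.5·0.15534 = 0.110626.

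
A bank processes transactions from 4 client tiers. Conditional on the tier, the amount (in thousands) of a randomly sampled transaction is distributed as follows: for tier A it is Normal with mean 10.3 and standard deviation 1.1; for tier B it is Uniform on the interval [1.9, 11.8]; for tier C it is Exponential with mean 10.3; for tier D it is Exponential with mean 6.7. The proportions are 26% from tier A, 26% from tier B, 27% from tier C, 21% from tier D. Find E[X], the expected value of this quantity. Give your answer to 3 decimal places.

8.647

Component means — A: 10.3; B: 6.85; C: 10.3; D: 6.7.
E[X] = 0.26·10.3 + 0.26·6.85 + 0.27·10.3 + 0.21·6.7 = 8.647.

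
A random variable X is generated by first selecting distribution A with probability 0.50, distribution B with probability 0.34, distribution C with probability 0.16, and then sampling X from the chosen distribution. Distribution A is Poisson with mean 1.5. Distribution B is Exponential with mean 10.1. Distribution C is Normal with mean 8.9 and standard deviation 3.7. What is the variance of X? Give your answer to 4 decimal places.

54.6561

Per component, A: μ=1.5, E[X²]=3.75; B: μ=10.1, E[X²]=204.02; C: μ=8.9, E[X²]=92.9.
E[X] = 0.5·1.5 + 0.34·10.1 + 0.16·8.9 = 5.608.
E[X²] = 0.5·3.75 + 0.34·204.02 + 0.16·92.9 = 86.1058.
Var(X) = E[X²] − (E[X])² = 86.1058 − 31.4497 = 54.6561.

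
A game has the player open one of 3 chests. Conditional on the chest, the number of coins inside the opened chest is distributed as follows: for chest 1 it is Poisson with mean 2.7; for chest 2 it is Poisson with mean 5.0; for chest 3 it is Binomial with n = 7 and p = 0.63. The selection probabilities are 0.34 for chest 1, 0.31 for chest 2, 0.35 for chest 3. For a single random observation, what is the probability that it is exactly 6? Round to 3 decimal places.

Conditional on each chest, P(X = 6): 1: 0.0361622; 2: 0.146223; 3: 0.161936.
By total probability, P(X = 6) = 0.34·0.0361622 + 0.31·0.146223 + 0.35·0.161936 = 0.114302.

0.114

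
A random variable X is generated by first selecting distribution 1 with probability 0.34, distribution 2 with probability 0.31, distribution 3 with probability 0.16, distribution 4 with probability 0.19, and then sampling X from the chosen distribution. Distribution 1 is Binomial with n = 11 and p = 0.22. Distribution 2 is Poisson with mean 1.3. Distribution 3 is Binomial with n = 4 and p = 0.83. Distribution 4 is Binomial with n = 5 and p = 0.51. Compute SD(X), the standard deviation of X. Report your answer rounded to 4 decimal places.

1.3647

Per component, 1: μ=2.42, E[X²]=7.744; 2: μ=1.3, E[X²]=2.99; 3: μ=3.32, E[X²]=11.5868; 4: μ=2.55, E[X²]=7.752.
E[X] = 0.34·2.42 + 0.31·1.3 + 0.16·3.32 + 0.19·2.55 = 2.2415.
E[X²] = 0.34·7.744 + 0.31·2.99 + 0.16·11.5868 + 0.19·7.752 = 6.88663.
Var(X) = E[X²] − (E[X])² = 6.88663 − 5.02432 = 1.86231.
SD(X) = √1.86231 = 1.36466.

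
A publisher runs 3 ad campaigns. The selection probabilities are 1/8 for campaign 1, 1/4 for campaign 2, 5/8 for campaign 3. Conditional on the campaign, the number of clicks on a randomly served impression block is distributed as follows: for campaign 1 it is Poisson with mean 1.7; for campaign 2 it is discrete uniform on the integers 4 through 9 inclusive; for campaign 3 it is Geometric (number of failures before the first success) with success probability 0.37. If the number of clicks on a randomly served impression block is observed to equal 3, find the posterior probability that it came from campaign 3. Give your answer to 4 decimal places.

0.7556

Likelihoods P(X=3 | ·): 1: 0.149587; 2: 0; 3: 0.0925174.
Posterior ∝ prior × likelihood. Numerator for 3: 0.625·0.0925174 = 0.0578234.
Normalizing constant: 0.125·0.149587 + 0.25·0 + 0.625·0.0925174 = 0.0765218.
P(3 | observation) = 0.0578234 / 0.0765218 = 0.755646.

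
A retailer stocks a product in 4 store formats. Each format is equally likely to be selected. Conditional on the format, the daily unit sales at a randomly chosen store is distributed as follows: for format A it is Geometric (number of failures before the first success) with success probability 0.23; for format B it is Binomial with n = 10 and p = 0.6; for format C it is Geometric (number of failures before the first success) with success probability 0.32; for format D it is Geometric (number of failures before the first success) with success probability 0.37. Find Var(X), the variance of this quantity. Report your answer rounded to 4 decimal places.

9.8556

Per component, A: μ=3.34783, E[X²]=25.7637; B: μ=6, E[X²]=38.4; C: μ=2.125, E[X²]=11.1562; D: μ=1.7027, E[X²]=7.5011.
E[X] = 0.25·3.34783 + 0.25·6 + 0.25·2.125 + 0.25·1.7027 = 3.29388.
E[X²] = 0.25·25.7637 + 0.25·38.4 + 0.25·11.1562 + 0.25·7.5011 = 20.7053.
Var(X) = E[X²] − (E[X])² = 20.7053 − 10.8497 = 9.8556.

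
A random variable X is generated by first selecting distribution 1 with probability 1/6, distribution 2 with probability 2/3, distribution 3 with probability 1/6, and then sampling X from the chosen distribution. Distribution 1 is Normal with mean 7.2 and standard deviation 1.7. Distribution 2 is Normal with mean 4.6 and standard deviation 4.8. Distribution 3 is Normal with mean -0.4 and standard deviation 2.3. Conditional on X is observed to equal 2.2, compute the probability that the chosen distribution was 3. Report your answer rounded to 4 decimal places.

Likelihoods f(2.2 | ·): 1: 0.00310474; 2: 0.0733469; 3: 0.0915574.
Posterior ∝ prior × likelihood. Numerator for 3: 0.166667·0.0915574 = 0.0152596.
Normalizing constant: 0.166667·0.00310474 + 0.666667·0.0733469 + 0.166667·0.0915574 = 0.064675.
P(3 | observation) = 0.0152596 / 0.064675 = 0.235942.

0.2359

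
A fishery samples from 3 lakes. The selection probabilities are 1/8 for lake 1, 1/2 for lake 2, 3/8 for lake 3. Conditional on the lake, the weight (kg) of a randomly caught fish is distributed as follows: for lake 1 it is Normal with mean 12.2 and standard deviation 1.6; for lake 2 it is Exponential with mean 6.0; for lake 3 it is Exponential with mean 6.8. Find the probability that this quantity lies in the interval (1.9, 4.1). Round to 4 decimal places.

Conditional on each lake, P(1.9 < X < 4.1): 1: 2.06836e-07; 2: 0.223642; 3: 0.209029.
By total probability, P(1.9 < X < 4.1) = 0.125·2.06836e-07 + 0.5·0.223642 + 0.375·0.209029 = 0.190207.

0.1902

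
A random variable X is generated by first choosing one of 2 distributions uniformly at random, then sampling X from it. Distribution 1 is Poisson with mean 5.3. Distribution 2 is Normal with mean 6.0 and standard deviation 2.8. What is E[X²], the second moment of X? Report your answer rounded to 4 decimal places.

38.6150

For each component E[X²] = Var + (mean)², giving 1: 33.39; 2: 43.84.
Overall E[X²] = 0.5·33.39 + 0.5·43.84 = 38.615.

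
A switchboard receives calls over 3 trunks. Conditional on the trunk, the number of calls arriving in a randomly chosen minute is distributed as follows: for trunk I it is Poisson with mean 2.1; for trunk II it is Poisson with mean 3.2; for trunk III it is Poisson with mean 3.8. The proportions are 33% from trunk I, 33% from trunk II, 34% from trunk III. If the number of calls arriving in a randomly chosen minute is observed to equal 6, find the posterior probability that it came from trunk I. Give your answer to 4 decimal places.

0.0849

Likelihoods P(X=6 | ·): I: 0.014587; II: 0.060789; III: 0.0935513.
Posterior ∝ prior × likelihood. Numerator for I: 0.33·0.014587 = 0.0048137.
Normalizing constant: 0.33·0.014587 + 0.33·0.060789 + 0.34·0.0935513 = 0.0566815.
P(I | observation) = 0.0048137 / 0.0566815 = 0.0849253.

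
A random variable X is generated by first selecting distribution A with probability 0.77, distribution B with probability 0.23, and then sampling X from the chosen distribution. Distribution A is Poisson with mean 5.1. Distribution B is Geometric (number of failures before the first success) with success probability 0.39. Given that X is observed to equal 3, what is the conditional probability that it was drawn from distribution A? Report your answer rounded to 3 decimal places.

0.836

Likelihoods P(X=3 | ·): A: 0.13479; B: 0.0885226.
Posterior ∝ prior × likelihood. Numerator for A: 0.77·0.13479 = 0.103788.
Normalizing constant: 0.77·0.13479 + 0.23·0.0885226 = 0.124148.
P(A | observation) = 0.103788 / 0.124148 = 0.836001.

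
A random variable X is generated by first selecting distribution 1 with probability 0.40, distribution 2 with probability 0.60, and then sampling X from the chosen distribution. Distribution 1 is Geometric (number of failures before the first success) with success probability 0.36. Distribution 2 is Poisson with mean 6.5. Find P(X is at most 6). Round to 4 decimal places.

Conditional on each component, P(X ≤ 6): 1: 0.95602; 2: 0.526524.
By total probability, P(X ≤ 6) = 0.4·0.95602 + 0.6·0.526524 = 0.698322.

0.6983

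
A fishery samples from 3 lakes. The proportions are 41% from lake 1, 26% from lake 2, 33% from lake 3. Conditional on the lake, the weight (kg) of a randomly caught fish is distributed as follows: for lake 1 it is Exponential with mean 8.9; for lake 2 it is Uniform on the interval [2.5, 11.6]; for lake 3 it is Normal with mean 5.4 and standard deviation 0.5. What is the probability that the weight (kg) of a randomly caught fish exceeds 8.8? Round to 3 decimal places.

0.233

Conditional on each lake, P(X > 8.8): 1: 0.372036; 2: 0.307692; 3: 5.23093e-12.
By total probability, P(X > 8.8) = 0.41·0.372036 + 0.26·0.307692 + 0.33·5.23093e-12 = 0.232535.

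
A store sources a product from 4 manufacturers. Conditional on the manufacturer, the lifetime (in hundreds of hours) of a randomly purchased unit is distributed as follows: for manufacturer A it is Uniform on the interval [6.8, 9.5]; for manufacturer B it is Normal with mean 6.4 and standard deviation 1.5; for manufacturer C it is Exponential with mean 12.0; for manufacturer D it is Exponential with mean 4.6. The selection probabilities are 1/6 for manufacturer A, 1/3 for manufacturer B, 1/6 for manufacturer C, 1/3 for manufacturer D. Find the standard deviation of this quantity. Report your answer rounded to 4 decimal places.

Per component, A: μ=8.15, E[X²]=67.03; B: μ=6.4, E[X²]=43.21; C: μ=12, E[X²]=288; D: μ=4.6, E[X²]=42.32.
E[X] = 0.166667·8.15 + 0.333333·6.4 + 0.166667·12 + 0.333333·4.6 = 7.025.
E[X²] = 0.166667·67.03 + 0.333333·43.21 + 0.166667·288 + 0.333333·42.32 = 87.6817.
Var(X) = E[X²] − (E[X])² = 87.6817 − 49.3506 = 38.331.
SD(X) = √38.331 = 6.19121.

6.1912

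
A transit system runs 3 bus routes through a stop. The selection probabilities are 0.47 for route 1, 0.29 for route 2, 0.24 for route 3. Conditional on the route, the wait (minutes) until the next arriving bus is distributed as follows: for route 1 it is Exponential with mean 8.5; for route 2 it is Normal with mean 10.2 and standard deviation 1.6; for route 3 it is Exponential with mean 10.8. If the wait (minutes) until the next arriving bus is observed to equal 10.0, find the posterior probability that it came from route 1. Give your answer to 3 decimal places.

0.175

Likelihoods f(10.0 | ·): 1: 0.0362783; 2: 0.247399; 3: 0.0366819.
Posterior ∝ prior × likelihood. Numerator for 1: 0.47·0.0362783 = 0.0170508.
Normalizing constant: 0.47·0.0362783 + 0.29·0.247399 + 0.24·0.0366819 = 0.0976.
P(1 | observation) = 0.0170508 / 0.0976 = 0.174701.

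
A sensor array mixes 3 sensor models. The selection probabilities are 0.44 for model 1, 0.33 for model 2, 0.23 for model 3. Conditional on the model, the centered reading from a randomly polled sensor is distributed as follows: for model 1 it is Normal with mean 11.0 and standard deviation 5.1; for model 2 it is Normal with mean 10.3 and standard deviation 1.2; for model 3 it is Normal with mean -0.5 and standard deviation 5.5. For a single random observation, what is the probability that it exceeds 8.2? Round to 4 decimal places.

Conditional on each model, P(X > 8.2): 1: 0.708504; 2: 0.959941; 3: 0.0568455.
By total probability, P(X > 8.2) = 0.44·0.708504 + 0.33·0.959941 + 0.23·0.0568455 = 0.641597.

0.6416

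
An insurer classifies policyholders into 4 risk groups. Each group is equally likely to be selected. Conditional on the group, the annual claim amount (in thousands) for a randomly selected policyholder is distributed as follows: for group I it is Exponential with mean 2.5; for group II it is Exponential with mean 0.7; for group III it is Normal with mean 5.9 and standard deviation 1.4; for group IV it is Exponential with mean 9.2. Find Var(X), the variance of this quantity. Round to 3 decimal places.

33.952

Per component, I: μ=2.5, E[X²]=12.5; II: μ=0.7, E[X²]=0.98; III: μ=5.9, E[X²]=36.77; IV: μ=9.2, E[X²]=169.28.
E[X] = 0.25·2.5 + 0.25·0.7 + 0.25·5.9 + 0.25·9.2 = 4.575.
E[X²] = 0.25·12.5 + 0.25·0.98 + 0.25·36.77 + 0.25·169.28 = 54.8825.
Var(X) = E[X²] − (E[X])² = 54.8825 − 20.9306 = 33.9519.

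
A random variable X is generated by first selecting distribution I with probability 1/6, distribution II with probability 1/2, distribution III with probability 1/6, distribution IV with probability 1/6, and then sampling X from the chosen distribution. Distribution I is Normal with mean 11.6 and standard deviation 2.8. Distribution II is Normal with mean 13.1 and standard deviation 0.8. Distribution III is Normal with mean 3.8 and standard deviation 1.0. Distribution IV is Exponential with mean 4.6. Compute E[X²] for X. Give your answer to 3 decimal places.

119.485

For each component E[X²] = Var + (mean)², giving I: 142.4; II: 172.25; III: 15.44; IV: 42.32.
Overall E[X²] = 0.166667·142.4 + 0.5·172.25 + 0.166667·15.44 + 0.166667·42.32 = 119.485.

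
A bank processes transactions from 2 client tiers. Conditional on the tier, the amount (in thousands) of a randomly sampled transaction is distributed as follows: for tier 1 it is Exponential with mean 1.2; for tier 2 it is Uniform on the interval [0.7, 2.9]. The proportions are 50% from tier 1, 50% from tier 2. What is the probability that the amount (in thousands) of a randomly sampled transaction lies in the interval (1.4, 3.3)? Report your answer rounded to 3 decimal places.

Conditional on each tier, P(1.4 < X < 3.3): 1: 0.247475; 2: 0.681818.
By total probability, P(1.4 < X < 3.3) = 0.5·0.247475 + 0.5·0.681818 = 0.464647.

0.465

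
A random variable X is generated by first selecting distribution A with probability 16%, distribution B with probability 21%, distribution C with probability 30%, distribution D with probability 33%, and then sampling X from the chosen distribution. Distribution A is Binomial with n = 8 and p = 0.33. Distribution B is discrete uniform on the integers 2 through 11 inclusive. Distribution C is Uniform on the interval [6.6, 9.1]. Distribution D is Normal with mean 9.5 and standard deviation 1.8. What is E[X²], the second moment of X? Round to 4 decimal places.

For each component E[X²] = Var + (mean)², giving A: 8.7384; B: 50.5; C: 62.1433; D: 93.49.
Overall E[X²] = 0.16·8.7384 + 0.21·50.5 + 0.3·62.1433 + 0.33·93.49 = 61.4978.

61.4978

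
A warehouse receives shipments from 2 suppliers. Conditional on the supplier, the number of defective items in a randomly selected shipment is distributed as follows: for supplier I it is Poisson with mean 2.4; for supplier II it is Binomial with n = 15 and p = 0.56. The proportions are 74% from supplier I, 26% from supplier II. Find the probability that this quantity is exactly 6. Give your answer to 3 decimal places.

0.043

Conditional on each supplier, P(X = 6): I: 0.0240784; II: 0.0954127.
By total probability, P(X = 6) = 0.74·0.0240784 + 0.26·0.0954127 = 0.0426253.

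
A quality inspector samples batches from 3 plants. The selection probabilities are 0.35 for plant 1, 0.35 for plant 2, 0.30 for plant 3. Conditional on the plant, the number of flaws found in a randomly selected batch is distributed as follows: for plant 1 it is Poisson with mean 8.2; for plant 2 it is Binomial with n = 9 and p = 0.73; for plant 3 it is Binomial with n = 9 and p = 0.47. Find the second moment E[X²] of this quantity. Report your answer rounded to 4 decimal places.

For each component E[X²] = Var + (mean)², giving 1: 75.44; 2: 44.9388; 3: 20.1348.
Overall E[X²] = 0.35·75.44 + 0.35·44.9388 + 0.3·20.1348 = 48.173.

48.1730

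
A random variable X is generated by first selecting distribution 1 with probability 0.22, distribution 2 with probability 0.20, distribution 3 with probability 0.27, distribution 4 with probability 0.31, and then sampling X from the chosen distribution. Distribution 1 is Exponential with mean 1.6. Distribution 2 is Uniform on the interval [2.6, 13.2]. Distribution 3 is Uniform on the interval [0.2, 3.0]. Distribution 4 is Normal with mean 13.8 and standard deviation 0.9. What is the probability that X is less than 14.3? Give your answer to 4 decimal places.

0.9103

Conditional on each component, P(X < 14.3): 1: 0.999869; 2: 1; 3: 1; 4: 0.710743.
By total probability, P(X < 14.3) = 0.22·0.999869 + 0.2·1 + 0.27·1 + 0.31·0.710743 = 0.910301.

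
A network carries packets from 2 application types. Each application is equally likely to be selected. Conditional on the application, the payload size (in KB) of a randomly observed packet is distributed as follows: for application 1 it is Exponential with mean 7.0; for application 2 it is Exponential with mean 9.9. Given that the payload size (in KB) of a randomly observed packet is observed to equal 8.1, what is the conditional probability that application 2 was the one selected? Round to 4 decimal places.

0.4981

Likelihoods f(8.1 | ·): 1: 0.0449119; 2: 0.044569.
Posterior ∝ prior × likelihood. Numerator for 2: 0.5·0.044569 = 0.0222845.
Normalizing constant: 0.5·0.0449119 + 0.5·0.044569 = 0.0447404.
P(2 | observation) = 0.0222845 / 0.0447404 = 0.498084.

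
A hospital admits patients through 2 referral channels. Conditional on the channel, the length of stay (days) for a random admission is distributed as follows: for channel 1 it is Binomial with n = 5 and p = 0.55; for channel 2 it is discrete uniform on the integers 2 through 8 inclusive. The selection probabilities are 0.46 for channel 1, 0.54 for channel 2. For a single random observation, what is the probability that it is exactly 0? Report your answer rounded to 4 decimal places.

0.0085

Conditional on each channel, P(X = 0): 1: 0.0184528; 2: 0.
By total probability, P(X = 0) = 0.46·0.0184528 + 0.54·0 = 0.00848829.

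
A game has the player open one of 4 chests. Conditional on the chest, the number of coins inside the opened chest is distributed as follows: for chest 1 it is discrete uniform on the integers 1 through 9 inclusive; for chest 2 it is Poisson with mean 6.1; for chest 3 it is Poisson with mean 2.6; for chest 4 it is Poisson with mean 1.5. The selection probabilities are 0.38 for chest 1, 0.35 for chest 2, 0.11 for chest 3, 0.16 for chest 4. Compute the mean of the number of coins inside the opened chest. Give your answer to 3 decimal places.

4.561

Component means — 1: 5; 2: 6.1; 3: 2.6; 4: 1.5.
E[X] = 0.38·5 + 0.35·6.1 + 0.11·2.6 + 0.16·1.5 = 4.561.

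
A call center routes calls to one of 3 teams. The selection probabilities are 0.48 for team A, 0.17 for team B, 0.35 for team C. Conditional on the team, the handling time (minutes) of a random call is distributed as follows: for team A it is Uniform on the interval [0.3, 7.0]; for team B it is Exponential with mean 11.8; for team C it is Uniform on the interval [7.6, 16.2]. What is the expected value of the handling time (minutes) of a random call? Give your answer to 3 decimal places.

Component means — A: 3.65; B: 11.8; C: 11.9.
E[X] = 0.48·3.65 + 0.17·11.8 + 0.35·11.9 = 7.923.

7.923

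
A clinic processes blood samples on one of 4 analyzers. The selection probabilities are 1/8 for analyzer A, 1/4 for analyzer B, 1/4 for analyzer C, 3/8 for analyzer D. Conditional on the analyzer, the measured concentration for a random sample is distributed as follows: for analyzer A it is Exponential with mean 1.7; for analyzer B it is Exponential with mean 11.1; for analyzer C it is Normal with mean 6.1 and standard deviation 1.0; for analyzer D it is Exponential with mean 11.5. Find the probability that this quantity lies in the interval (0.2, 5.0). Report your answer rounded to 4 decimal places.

Conditional on each analyzer, P(0.2 < X < 5.0): A: 0.836206; B: 0.344802; C: 0.135666; D: 0.335354.
By total probability, P(0.2 < X < 5.0) = 0.125·0.836206 + 0.25·0.344802 + 0.25·0.135666 + 0.375·0.335354 = 0.3504.

0.3504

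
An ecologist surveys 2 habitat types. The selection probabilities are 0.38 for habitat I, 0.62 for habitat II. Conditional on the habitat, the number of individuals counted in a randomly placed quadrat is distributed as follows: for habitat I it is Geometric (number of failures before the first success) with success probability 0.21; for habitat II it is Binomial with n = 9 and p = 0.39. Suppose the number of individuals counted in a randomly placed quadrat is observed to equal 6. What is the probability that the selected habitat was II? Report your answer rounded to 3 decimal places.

Likelihoods P(X=6 | ·): I: 0.0510484; II: 0.0670898.
Posterior ∝ prior × likelihood. Numerator for II: 0.62·0.0670898 = 0.0415957.
Normalizing constant: 0.38·0.0510484 + 0.62·0.0670898 = 0.060994.
P(II | observation) = 0.0415957 / 0.060994 = 0.681963.

0.682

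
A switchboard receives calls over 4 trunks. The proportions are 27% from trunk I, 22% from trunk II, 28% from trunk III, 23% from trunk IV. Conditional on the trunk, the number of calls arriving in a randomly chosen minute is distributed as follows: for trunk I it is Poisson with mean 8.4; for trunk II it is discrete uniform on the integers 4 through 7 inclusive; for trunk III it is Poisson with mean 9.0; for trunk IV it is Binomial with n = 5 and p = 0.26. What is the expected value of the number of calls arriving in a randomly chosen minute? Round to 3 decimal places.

6.297

Component means — I: 8.4; II: 5.5; III: 9; IV: 1.3.
E[X] = 0.27·8.4 + 0.22·5.5 + 0.28·9 + 0.23·1.3 = 6.297.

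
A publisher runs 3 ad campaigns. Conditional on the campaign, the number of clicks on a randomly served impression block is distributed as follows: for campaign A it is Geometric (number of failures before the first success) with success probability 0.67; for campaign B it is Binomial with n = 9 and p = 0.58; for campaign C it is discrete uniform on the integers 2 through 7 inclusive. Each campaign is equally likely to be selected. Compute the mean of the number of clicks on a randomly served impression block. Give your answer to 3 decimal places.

Component means — A: 0.492537; B: 5.22; C: 4.5.
E[X] = 0.333333·0.492537 + 0.333333·5.22 + 0.333333·4.5 = 3.40418.

3.404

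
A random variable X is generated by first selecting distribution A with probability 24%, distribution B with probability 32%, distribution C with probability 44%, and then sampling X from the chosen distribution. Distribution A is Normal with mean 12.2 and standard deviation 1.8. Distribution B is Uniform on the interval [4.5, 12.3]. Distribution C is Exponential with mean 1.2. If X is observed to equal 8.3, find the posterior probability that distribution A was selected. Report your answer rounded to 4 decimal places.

Likelihoods f(8.3 | ·): A: 0.0211959; B: 0.128205; C: 0.00082594.
Posterior ∝ prior × likelihood. Numerator for A: 0.24·0.0211959 = 0.00508702.
Normalizing constant: 0.24·0.0211959 + 0.32·0.128205 + 0.44·0.00082594 = 0.0464761.
P(A | observation) = 0.00508702 / 0.0464761 = 0.109455.

0.1095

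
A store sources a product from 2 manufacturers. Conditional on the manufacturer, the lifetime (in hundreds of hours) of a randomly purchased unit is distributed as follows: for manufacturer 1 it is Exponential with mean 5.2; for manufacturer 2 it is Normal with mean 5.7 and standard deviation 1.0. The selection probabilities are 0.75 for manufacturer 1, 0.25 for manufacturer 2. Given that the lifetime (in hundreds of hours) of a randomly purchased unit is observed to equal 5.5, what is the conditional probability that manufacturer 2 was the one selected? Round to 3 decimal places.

Likelihoods f(5.5 | ·): 1: 0.06678; 2: 0.391043.
Posterior ∝ prior × likelihood. Numerator for 2: 0.25·0.391043 = 0.0977607.
Normalizing constant: 0.75·0.06678 + 0.25·0.391043 = 0.147846.
P(2 | observation) = 0.0977607 / 0.147846 = 0.661234.

0.661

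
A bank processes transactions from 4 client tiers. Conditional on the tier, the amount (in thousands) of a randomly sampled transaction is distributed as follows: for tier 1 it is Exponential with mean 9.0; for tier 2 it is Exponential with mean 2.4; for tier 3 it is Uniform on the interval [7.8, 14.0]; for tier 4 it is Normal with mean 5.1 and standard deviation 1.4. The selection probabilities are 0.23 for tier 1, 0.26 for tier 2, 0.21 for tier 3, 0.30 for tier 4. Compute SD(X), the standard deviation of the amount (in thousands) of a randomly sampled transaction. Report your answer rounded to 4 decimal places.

Per component, 1: μ=9, E[X²]=162; 2: μ=2.4, E[X²]=11.52; 3: μ=10.9, E[X²]=122.013; 4: μ=5.1, E[X²]=27.97.
E[X] = 0.23·9 + 0.26·2.4 + 0.21·10.9 + 0.3·5.1 = 6.513.
E[X²] = 0.23·162 + 0.26·11.52 + 0.21·122.013 + 0.3·27.97 = 74.269.
Var(X) = E[X²] − (E[X])² = 74.269 − 42.4192 = 31.8498.
SD(X) = √31.8498 = 5.64357.

5.6436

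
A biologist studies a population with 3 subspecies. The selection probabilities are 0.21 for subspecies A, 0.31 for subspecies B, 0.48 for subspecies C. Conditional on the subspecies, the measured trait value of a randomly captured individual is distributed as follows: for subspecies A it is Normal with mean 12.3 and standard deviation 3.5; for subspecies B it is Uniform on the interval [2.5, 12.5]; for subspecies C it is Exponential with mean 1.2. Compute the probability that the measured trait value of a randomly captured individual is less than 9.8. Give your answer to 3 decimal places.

0.756

Conditional on each subspecies, P(X < 9.8): A: 0.237525; B: 0.73; C: 0.999716.
By total probability, P(X < 9.8) = 0.21·0.237525 + 0.31·0.73 + 0.48·0.999716 = 0.756044.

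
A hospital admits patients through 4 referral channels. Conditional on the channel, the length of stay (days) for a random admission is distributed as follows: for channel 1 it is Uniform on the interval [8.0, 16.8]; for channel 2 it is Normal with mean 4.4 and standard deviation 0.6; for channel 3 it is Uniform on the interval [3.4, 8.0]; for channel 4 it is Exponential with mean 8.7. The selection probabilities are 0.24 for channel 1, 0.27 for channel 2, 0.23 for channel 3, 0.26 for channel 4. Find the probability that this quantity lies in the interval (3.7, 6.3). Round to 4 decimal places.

Conditional on each channel, P(3.7 < X < 6.3): 1: 0; 2: 0.877557; 3: 0.565217; 4: 0.16884.
By total probability, P(3.7 < X < 6.3) = 0.24·0 + 0.27·0.877557 + 0.23·0.565217 + 0.26·0.16884 = 0.410839.

0.4108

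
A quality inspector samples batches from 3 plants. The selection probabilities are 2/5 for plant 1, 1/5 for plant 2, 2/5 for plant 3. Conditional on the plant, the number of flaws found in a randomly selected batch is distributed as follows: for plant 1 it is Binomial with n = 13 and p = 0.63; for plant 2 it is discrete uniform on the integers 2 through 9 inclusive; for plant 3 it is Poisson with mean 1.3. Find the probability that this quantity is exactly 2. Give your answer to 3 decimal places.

Conditional on each plant, P(X = 2): 1: 0.000550801; 2: 0.125; 3: 0.230289.
By total probability, P(X = 2) = 0.4·0.000550801 + 0.2·0.125 + 0.4·0.230289 = 0.117336.

0.117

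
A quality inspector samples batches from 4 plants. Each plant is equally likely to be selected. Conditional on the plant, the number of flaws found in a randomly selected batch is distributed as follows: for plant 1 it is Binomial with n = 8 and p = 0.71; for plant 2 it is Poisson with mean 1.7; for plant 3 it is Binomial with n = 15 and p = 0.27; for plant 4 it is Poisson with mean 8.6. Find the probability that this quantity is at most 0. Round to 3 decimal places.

0.048

Conditional on each plant, P(X ≤ 0): 1: 5.00246e-05; 2: 0.182684; 3: 0.00890929; 4: 0.000184106.
By total probability, P(X ≤ 0) = 0.25·5.00246e-05 + 0.25·0.182684 + 0.25·0.00890929 + 0.25·0.000184106 = 0.0479567.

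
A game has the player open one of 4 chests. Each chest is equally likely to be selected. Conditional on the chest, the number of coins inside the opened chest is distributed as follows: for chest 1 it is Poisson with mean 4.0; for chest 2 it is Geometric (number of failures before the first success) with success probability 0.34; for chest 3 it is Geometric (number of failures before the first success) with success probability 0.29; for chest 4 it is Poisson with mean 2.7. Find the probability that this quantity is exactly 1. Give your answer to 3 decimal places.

Conditional on each chest, P(X = 1): 1: 0.0732626; 2: 0.2244; 3: 0.2059; 4: 0.181455.
By total probability, P(X = 1) = 0.25·0.0732626 + 0.25·0.2244 + 0.25·0.2059 + 0.25·0.181455 = 0.171254.

0.171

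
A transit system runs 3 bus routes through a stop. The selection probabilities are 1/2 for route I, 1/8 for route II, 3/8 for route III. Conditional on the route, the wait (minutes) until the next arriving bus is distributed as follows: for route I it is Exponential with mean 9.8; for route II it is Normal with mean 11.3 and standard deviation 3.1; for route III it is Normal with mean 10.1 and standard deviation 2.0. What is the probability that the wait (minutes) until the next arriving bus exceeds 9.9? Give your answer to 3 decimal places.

0.469

Conditional on each route, P(X > 9.9): I: 0.364145; II: 0.674226; III: 0.539828.
By total probability, P(X > 9.9) = 0.5·0.364145 + 0.125·0.674226 + 0.375·0.539828 = 0.468786.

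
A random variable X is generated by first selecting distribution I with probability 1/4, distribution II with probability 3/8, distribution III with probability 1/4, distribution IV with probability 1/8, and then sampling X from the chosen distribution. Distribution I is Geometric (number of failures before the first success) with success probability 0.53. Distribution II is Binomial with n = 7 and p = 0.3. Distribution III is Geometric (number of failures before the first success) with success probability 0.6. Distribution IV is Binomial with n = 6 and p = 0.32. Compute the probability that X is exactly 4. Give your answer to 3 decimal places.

Conditional on each component, P(X = 4): I: 0.0258623; II: 0.0972405; III: 0.01536; IV: 0.0727292.
By total probability, P(X = 4) = 0.25·0.0258623 + 0.375·0.0972405 + 0.25·0.01536 + 0.125·0.0727292 = 0.0558619.

0.056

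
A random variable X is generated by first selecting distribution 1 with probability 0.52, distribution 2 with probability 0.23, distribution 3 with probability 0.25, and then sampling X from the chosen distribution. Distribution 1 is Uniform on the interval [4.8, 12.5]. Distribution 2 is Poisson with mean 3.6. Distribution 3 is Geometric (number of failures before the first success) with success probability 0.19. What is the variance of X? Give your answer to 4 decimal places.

Per component, 1: μ=8.65, E[X²]=79.7633; 2: μ=3.6, E[X²]=16.56; 3: μ=4.26316, E[X²]=40.6122.
E[X] = 0.52·8.65 + 0.23·3.6 + 0.25·4.26316 = 6.39179.
E[X²] = 0.52·79.7633 + 0.23·16.56 + 0.25·40.6122 = 55.4388.
Var(X) = E[X²] − (E[X])² = 55.4388 − 40.855 = 14.5838.

14.5838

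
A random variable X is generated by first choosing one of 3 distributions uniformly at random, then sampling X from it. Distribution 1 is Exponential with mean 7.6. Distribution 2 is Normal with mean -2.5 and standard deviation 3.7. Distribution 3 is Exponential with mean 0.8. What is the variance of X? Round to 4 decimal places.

Per component, 1: μ=7.6, E[X²]=115.52; 2: μ=-2.5, E[X²]=19.94; 3: μ=0.8, E[X²]=1.28.
E[X] = 0.333333·7.6 + 0.333333·-2.5 + 0.333333·0.8 = 1.96667.
E[X²] = 0.333333·115.52 + 0.333333·19.94 + 0.333333·1.28 = 45.58.
Var(X) = E[X²] − (E[X])² = 45.58 − 3.86778 = 41.7122.

41.7122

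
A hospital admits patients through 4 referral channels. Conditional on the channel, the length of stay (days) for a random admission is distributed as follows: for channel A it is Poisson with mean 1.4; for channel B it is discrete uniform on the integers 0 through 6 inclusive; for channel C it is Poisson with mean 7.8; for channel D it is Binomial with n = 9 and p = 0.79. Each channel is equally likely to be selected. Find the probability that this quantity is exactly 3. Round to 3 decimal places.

Conditional on each channel, P(X = 3): A: 0.112777; B: 0.142857; C: 0.0324068; D: 0.00355203.
By total probability, P(X = 3) = 0.25·0.112777 + 0.25·0.142857 + 0.25·0.0324068 + 0.25·0.00355203 = 0.0728982.

0.073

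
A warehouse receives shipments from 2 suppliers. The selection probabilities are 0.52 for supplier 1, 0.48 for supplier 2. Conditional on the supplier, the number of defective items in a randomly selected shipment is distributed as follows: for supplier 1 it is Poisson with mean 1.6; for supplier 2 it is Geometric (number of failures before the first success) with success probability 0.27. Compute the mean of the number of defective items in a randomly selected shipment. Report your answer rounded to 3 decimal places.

2.130

Component means — 1: 1.6; 2: 2.7037.
E[X] = 0.52·1.6 + 0.48·2.7037 = 2.12978.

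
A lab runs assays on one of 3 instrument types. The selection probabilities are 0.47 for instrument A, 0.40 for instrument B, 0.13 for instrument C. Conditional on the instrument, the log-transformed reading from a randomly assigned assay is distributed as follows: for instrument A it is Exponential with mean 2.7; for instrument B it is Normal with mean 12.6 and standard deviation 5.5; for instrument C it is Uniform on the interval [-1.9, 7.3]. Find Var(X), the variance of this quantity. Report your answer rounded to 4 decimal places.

Per component, A: μ=2.7, E[X²]=14.58; B: μ=12.6, E[X²]=189.01; C: μ=2.7, E[X²]=14.3433.
E[X] = 0.47·2.7 + 0.4·12.6 + 0.13·2.7 = 6.66.
E[X²] = 0.47·14.58 + 0.4·189.01 + 0.13·14.3433 = 84.3212.
Var(X) = E[X²] − (E[X])² = 84.3212 − 44.3556 = 39.9656.

39.9656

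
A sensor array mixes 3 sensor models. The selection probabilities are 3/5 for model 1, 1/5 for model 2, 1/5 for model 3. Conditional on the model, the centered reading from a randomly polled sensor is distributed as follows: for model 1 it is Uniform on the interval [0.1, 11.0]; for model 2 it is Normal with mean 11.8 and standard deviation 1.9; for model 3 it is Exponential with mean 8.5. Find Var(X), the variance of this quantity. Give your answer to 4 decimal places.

Per component, 1: μ=5.55, E[X²]=40.7033; 2: μ=11.8, E[X²]=142.85; 3: μ=8.5, E[X²]=144.5.
E[X] = 0.6·5.55 + 0.2·11.8 + 0.2·8.5 = 7.39.
E[X²] = 0.6·40.7033 + 0.2·142.85 + 0.2·144.5 = 81.892.
Var(X) = E[X²] − (E[X])² = 81.892 − 54.6121 = 27.2799.

27.2799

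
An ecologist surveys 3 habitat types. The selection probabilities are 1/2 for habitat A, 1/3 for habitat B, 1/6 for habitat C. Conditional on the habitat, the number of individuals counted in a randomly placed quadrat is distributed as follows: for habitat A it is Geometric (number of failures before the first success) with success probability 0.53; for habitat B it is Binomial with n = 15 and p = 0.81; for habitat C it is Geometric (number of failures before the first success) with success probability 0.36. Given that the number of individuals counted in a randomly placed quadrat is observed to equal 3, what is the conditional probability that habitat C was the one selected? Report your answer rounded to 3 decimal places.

Likelihoods P(X=3 | ·): A: 0.0550262; B: 5.35192e-07; C: 0.0943718.
Posterior ∝ prior × likelihood. Numerator for C: 0.166667·0.0943718 = 0.0157286.
Normalizing constant: 0.5·0.0550262 + 0.333333·5.35192e-07 + 0.166667·0.0943718 = 0.0432419.
P(C | observation) = 0.0157286 / 0.0432419 = 0.363736.

0.364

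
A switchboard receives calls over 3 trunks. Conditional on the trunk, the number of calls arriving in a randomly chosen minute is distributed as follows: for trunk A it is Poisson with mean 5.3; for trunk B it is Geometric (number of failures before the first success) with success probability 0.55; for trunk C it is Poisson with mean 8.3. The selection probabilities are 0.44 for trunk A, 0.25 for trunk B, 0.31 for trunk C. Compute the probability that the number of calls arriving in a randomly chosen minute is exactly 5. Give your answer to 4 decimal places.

0.1044

Conditional on each trunk, P(X = 5): A: 0.173955; B: 0.010149; C: 0.0815765.
By total probability, P(X = 5) = 0.44·0.173955 + 0.25·0.010149 + 0.31·0.0815765 = 0.104366.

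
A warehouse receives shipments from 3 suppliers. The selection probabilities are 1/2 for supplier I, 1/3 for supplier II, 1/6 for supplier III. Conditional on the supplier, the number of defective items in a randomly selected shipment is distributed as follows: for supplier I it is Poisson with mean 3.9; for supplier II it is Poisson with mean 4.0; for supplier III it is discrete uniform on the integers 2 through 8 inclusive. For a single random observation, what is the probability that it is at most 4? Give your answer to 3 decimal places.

0.605

Conditional on each supplier, P(X ≤ 4): I: 0.648365; II: 0.628837; III: 0.428571.
By total probability, P(X ≤ 4) = 0.5·0.648365 + 0.333333·0.628837 + 0.166667·0.428571 = 0.605224.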